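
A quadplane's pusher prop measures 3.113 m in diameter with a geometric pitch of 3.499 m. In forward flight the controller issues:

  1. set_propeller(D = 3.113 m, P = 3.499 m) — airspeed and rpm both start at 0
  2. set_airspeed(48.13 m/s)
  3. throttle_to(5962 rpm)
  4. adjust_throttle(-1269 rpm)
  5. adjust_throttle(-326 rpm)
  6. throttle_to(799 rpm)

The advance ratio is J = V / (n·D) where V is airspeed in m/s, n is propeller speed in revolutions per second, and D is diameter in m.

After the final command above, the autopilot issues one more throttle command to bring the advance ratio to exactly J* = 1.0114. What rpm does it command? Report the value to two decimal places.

rpm = 917.20

set_propeller: D = 3.113 m, P = 3.499 m (p = P/D = 1.123996); state ← (V=0, rpm=0)
set_airspeed(48.13): V ← 48.13 m/s
throttle_to(5962): rpm ← 5962
adjust_throttle(-1269): rpm ← 5962 -1269 = 4693
adjust_throttle(-326): rpm ← 4693 -326 = 4367
throttle_to(799): rpm ← 799
final state: V = 48.13 m/s, rpm = 799 → n = rpm/60 = 13.316667 rev/s
target J* = 1.0114; solve J* = V/(n·D) for n: n = V/(J*·D) = 48.13/(1.0114 × 3.113) = 15.286702 rev/s
rpm = 60·n = 917.202104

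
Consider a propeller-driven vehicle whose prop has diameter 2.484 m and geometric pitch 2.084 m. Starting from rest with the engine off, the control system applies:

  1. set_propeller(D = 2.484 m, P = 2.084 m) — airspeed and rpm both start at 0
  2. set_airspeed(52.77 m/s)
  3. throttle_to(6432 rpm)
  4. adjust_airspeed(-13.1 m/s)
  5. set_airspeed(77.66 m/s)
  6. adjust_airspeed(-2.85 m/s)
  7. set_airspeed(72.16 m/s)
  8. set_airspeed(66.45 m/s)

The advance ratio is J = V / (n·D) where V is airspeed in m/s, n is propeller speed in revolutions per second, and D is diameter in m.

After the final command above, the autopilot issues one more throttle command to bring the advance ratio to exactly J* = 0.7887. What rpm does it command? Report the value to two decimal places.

rpm = 2035.09

set_propeller: D = 2.484 m, P = 2.084 m (p = P/D = 0.838969); state ← (V=0, rpm=0)
set_airspeed(52.77): V ← 52.77 m/s
throttle_to(6432): rpm ← 6432
adjust_airspeed(-13.1): V ← 52.77 -13.1 = 39.67 m/s
set_airspeed(77.66): V ← 77.66 m/s
adjust_airspeed(-2.85): V ← 77.66 -2.85 = 74.81 m/s
set_airspeed(72.16): V ← 72.16 m/s
set_airspeed(66.45): V ← 66.45 m/s
final state: V = 66.45 m/s, rpm = 6432 → n = rpm/60 = 107.200000 rev/s
target J* = 0.7887; solve J* = V/(n·D) for n: n = V/(J*·D) = 66.45/(0.7887 × 2.484) = 33.918103 rev/s
rpm = 60·n = 2035.086172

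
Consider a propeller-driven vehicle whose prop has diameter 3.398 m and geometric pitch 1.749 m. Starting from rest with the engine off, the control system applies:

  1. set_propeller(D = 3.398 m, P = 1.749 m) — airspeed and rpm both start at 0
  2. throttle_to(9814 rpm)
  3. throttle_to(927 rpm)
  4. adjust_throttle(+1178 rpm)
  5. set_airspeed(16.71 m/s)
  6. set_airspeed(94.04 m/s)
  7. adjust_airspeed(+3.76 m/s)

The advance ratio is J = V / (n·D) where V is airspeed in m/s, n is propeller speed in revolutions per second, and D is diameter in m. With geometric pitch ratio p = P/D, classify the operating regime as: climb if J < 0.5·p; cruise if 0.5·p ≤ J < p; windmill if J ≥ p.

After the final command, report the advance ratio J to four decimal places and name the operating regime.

J = 0.8204, regime = windmill

set_propeller: D = 3.398 m, P = 1.749 m (p = P/D = 0.514715); state ← (V=0, rpm=0)
throttle_to(9814): rpm ← 9814
throttle_to(927): rpm ← 927
adjust_throttle(+1178): rpm ← 927 +1178 = 2105
set_airspeed(16.71): V ← 16.71 m/s
set_airspeed(94.04): V ← 94.04 m/s
adjust_airspeed(+3.76): V ← 94.04 +3.76 = 97.8 m/s
final state: V = 97.8 m/s, rpm = 2105 → n = rpm/60 = 35.083333 rev/s
J = V / (n·D) = 97.8 / (35.083333 × 3.398) = 0.820379
regime bands: climb J<0.2574 | cruise [0.2574, 0.5147) | windmill J≥0.5147
J = 0.8204 → windmill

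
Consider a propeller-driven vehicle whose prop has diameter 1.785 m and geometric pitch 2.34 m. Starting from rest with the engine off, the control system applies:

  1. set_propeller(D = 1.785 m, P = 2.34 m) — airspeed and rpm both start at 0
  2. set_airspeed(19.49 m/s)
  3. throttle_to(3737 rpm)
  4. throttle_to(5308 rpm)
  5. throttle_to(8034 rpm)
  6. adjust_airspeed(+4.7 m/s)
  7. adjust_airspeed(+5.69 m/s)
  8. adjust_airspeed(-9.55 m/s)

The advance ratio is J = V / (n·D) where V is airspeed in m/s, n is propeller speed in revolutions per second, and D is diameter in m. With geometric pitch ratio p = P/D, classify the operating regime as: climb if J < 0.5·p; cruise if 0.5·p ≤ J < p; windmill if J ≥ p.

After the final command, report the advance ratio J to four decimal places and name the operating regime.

set_propeller: D = 1.785 m, P = 2.34 m (p = P/D = 1.310924); state ← (V=0, rpm=0)
set_airspeed(19.49): V ← 19.49 m/s
throttle_to(3737): rpm ← 3737
throttle_to(5308): rpm ← 5308
throttle_to(8034): rpm ← 8034
adjust_airspeed(+4.7): V ← 19.49 +4.7 = 24.19 m/s
adjust_airspeed(+5.69): V ← 24.19 +5.69 = 29.88 m/s
adjust_airspeed(-9.55): V ← 29.88 -9.55 = 20.33 m/s
final state: V = 20.33 m/s, rpm = 8034 → n = rpm/60 = 133.900000 rev/s
J = V / (n·D) = 20.33 / (133.900000 × 1.785) = 0.085059
regime bands: climb J<0.6555 | cruise [0.6555, 1.3109) | windmill J≥1.3109
J = 0.0851 → climb

J = 0.0851, regime = climb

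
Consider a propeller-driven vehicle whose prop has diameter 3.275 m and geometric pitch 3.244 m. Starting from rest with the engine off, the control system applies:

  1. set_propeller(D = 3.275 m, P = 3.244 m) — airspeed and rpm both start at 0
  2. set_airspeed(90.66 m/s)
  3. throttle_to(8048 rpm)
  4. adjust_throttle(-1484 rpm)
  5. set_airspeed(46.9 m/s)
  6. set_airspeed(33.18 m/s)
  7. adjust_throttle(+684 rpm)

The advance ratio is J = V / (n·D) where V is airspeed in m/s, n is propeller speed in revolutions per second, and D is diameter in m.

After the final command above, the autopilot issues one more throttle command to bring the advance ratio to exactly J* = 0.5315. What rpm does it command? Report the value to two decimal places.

set_propeller: D = 3.275 m, P = 3.244 m (p = P/D = 0.990534); state ← (V=0, rpm=0)
set_airspeed(90.66): V ← 90.66 m/s
throttle_to(8048): rpm ← 8048
adjust_throttle(-1484): rpm ← 8048 -1484 = 6564
set_airspeed(46.9): V ← 46.9 m/s
set_airspeed(33.18): V ← 33.18 m/s
adjust_throttle(+684): rpm ← 6564 +684 = 7248
final state: V = 33.18 m/s, rpm = 7248 → n = rpm/60 = 120.800000 rev/s
target J* = 0.5315; solve J* = V/(n·D) for n: n = V/(J*·D) = 33.18/(0.5315 × 3.275) = 19.061708 rev/s
rpm = 60·n = 1143.702470

rpm = 1143.70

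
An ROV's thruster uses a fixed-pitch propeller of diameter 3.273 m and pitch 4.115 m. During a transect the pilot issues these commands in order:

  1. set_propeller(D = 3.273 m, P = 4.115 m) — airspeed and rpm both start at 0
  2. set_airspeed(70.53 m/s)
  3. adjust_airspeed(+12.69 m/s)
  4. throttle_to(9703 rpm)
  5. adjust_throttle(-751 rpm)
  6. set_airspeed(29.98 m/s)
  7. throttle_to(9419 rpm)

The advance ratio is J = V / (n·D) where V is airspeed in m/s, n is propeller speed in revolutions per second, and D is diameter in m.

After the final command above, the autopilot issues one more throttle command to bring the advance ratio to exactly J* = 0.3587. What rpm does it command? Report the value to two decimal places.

rpm = 1532.16

set_propeller: D = 3.273 m, P = 4.115 m (p = P/D = 1.257256); state ← (V=0, rpm=0)
set_airspeed(70.53): V ← 70.53 m/s
adjust_airspeed(+12.69): V ← 70.53 +12.69 = 83.22 m/s
throttle_to(9703): rpm ← 9703
adjust_throttle(-751): rpm ← 9703 -751 = 8952
set_airspeed(29.98): V ← 29.98 m/s
throttle_to(9419): rpm ← 9419
final state: V = 29.98 m/s, rpm = 9419 → n = rpm/60 = 156.983333 rev/s
target J* = 0.3587; solve J* = V/(n·D) for n: n = V/(J*·D) = 29.98/(0.3587 × 3.273) = 25.536081 rev/s
rpm = 60·n = 1532.164857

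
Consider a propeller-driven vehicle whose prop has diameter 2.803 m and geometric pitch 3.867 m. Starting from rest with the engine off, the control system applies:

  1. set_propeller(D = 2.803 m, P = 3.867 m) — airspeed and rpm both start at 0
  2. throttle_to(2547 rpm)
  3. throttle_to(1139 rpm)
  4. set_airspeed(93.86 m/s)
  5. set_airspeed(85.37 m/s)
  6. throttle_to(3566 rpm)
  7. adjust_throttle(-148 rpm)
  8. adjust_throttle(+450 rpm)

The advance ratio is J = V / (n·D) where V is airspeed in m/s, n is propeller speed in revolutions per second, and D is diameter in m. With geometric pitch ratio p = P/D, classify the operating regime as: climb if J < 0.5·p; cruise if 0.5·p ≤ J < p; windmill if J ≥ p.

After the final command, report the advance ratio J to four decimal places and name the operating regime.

J = 0.4724, regime = climb

set_propeller: D = 2.803 m, P = 3.867 m (p = P/D = 1.379593); state ← (V=0, rpm=0)
throttle_to(2547): rpm ← 2547
throttle_to(1139): rpm ← 1139
set_airspeed(93.86): V ← 93.86 m/s
set_airspeed(85.37): V ← 85.37 m/s
throttle_to(3566): rpm ← 3566
adjust_throttle(-148): rpm ← 3566 -148 = 3418
adjust_throttle(+450): rpm ← 3418 +450 = 3868
final state: V = 85.37 m/s, rpm = 3868 → n = rpm/60 = 64.466667 rev/s
J = V / (n·D) = 85.37 / (64.466667 × 2.803) = 0.472440
regime bands: climb J<0.6898 | cruise [0.6898, 1.3796) | windmill J≥1.3796
J = 0.4724 → climb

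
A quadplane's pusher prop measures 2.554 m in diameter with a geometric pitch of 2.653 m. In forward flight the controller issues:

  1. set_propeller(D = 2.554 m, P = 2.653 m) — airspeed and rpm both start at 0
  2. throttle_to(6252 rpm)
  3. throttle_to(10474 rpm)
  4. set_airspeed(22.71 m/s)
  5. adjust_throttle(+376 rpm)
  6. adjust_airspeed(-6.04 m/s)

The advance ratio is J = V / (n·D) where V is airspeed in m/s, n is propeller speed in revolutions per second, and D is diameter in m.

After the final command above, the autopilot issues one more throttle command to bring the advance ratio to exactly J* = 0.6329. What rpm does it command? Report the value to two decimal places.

set_propeller: D = 2.554 m, P = 2.653 m (p = P/D = 1.038763); state ← (V=0, rpm=0)
throttle_to(6252): rpm ← 6252
throttle_to(10474): rpm ← 10474
set_airspeed(22.71): V ← 22.71 m/s
adjust_throttle(+376): rpm ← 10474 +376 = 10850
adjust_airspeed(-6.04): V ← 22.71 -6.04 = 16.67 m/s
final state: V = 16.67 m/s, rpm = 10850 → n = rpm/60 = 180.833333 rev/s
target J* = 0.6329; solve J* = V/(n·D) for n: n = V/(J*·D) = 16.67/(0.6329 × 2.554) = 10.312872 rev/s
rpm = 60·n = 618.772297

rpm = 618.77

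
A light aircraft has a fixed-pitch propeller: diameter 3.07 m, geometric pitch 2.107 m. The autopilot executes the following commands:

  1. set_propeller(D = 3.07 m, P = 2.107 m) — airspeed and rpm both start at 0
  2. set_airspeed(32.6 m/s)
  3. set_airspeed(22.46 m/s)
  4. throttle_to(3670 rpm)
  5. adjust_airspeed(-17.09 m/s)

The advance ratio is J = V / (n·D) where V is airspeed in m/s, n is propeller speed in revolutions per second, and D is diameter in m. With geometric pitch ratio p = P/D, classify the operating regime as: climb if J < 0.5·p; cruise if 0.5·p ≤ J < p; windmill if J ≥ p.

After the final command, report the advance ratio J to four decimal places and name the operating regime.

set_propeller: D = 3.07 m, P = 2.107 m (p = P/D = 0.686319); state ← (V=0, rpm=0)
set_airspeed(32.6): V ← 32.6 m/s
set_airspeed(22.46): V ← 22.46 m/s
throttle_to(3670): rpm ← 3670
adjust_airspeed(-17.09): V ← 22.46 -17.09 = 5.37 m/s
final state: V = 5.37 m/s, rpm = 3670 → n = rpm/60 = 61.166667 rev/s
J = V / (n·D) = 5.37 / (61.166667 × 3.07) = 0.028597
regime bands: climb J<0.3432 | cruise [0.3432, 0.6863) | windmill J≥0.6863
J = 0.0286 → climb

J = 0.0286, regime = climb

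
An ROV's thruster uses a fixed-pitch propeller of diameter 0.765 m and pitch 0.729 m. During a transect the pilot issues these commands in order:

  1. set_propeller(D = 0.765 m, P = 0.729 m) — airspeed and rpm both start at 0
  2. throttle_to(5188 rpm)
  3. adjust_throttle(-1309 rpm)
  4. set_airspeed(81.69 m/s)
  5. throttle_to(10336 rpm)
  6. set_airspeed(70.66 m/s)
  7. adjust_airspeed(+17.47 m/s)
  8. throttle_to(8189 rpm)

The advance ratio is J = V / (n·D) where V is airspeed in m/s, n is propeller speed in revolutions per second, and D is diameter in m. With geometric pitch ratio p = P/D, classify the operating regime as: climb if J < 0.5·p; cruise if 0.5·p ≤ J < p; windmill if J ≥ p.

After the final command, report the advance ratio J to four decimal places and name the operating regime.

set_propeller: D = 0.765 m, P = 0.729 m (p = P/D = 0.952941); state ← (V=0, rpm=0)
throttle_to(5188): rpm ← 5188
adjust_throttle(-1309): rpm ← 5188 -1309 = 3879
set_airspeed(81.69): V ← 81.69 m/s
throttle_to(10336): rpm ← 10336
set_airspeed(70.66): V ← 70.66 m/s
adjust_airspeed(+17.47): V ← 70.66 +17.47 = 88.13 m/s
throttle_to(8189): rpm ← 8189
final state: V = 88.13 m/s, rpm = 8189 → n = rpm/60 = 136.483333 rev/s
J = V / (n·D) = 88.13 / (136.483333 × 0.765) = 0.844078
regime bands: climb J<0.4765 | cruise [0.4765, 0.9529) | windmill J≥0.9529
J = 0.8441 → cruise

J = 0.8441, regime = cruise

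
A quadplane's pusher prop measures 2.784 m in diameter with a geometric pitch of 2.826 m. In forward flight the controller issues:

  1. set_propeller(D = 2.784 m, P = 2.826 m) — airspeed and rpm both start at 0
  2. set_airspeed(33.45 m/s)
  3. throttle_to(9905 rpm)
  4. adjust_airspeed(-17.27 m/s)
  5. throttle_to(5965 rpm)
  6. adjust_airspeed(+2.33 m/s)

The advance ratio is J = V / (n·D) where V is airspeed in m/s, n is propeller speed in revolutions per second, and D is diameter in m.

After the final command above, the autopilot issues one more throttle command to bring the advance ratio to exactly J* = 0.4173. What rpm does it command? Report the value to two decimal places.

set_propeller: D = 2.784 m, P = 2.826 m (p = P/D = 1.015086); state ← (V=0, rpm=0)
set_airspeed(33.45): V ← 33.45 m/s
throttle_to(9905): rpm ← 9905
adjust_airspeed(-17.27): V ← 33.45 -17.27 = 16.18 m/s
throttle_to(5965): rpm ← 5965
adjust_airspeed(+2.33): V ← 16.18 +2.33 = 18.51 m/s
final state: V = 18.51 m/s, rpm = 5965 → n = rpm/60 = 99.416667 rev/s
target J* = 0.4173; solve J* = V/(n·D) for n: n = V/(J*·D) = 18.51/(0.4173 × 2.784) = 15.932679 rev/s
rpm = 60·n = 955.960733

rpm = 955.96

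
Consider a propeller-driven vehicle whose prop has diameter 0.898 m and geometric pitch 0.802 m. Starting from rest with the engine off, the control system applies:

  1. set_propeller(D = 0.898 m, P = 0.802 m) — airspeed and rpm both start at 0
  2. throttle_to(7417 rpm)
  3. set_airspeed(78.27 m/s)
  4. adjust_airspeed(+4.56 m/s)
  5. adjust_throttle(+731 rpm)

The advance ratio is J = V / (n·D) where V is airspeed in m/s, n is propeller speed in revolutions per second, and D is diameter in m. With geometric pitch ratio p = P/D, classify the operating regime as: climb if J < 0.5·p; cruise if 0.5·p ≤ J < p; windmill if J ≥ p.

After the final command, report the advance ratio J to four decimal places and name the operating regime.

J = 0.6792, regime = cruise

set_propeller: D = 0.898 m, P = 0.802 m (p = P/D = 0.893096); state ← (V=0, rpm=0)
throttle_to(7417): rpm ← 7417
set_airspeed(78.27): V ← 78.27 m/s
adjust_airspeed(+4.56): V ← 78.27 +4.56 = 82.83 m/s
adjust_throttle(+731): rpm ← 7417 +731 = 8148
final state: V = 82.83 m/s, rpm = 8148 → n = rpm/60 = 135.800000 rev/s
J = V / (n·D) = 82.83 / (135.800000 × 0.898) = 0.679222
regime bands: climb J<0.4465 | cruise [0.4465, 0.8931) | windmill J≥0.8931
J = 0.6792 → cruise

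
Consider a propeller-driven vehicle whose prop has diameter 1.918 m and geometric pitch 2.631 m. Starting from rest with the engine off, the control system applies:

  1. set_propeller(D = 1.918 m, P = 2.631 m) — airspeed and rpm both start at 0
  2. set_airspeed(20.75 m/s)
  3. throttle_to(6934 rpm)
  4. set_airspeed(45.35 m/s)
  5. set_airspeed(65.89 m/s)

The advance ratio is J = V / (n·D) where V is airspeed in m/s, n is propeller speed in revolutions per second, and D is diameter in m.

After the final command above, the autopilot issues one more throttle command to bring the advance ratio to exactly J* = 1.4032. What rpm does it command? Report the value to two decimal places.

rpm = 1468.94

set_propeller: D = 1.918 m, P = 2.631 m (p = P/D = 1.371741); state ← (V=0, rpm=0)
set_airspeed(20.75): V ← 20.75 m/s
throttle_to(6934): rpm ← 6934
set_airspeed(45.35): V ← 45.35 m/s
set_airspeed(65.89): V ← 65.89 m/s
final state: V = 65.89 m/s, rpm = 6934 → n = rpm/60 = 115.566667 rev/s
target J* = 1.4032; solve J* = V/(n·D) for n: n = V/(J*·D) = 65.89/(1.4032 × 1.918) = 24.482250 rev/s
rpm = 60·n = 1468.935001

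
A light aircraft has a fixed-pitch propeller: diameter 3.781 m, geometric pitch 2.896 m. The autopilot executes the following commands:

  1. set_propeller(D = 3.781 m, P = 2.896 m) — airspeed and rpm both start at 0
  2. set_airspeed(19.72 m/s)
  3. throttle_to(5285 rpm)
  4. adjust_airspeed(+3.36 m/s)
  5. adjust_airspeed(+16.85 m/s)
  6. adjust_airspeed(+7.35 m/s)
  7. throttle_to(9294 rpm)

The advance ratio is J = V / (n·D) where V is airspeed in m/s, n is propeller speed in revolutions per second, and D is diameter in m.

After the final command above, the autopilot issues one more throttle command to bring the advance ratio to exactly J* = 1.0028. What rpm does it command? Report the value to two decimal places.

rpm = 748.18

set_propeller: D = 3.781 m, P = 2.896 m (p = P/D = 0.765935); state ← (V=0, rpm=0)
set_airspeed(19.72): V ← 19.72 m/s
throttle_to(5285): rpm ← 5285
adjust_airspeed(+3.36): V ← 19.72 +3.36 = 23.08 m/s
adjust_airspeed(+16.85): V ← 23.08 +16.85 = 39.93 m/s
adjust_airspeed(+7.35): V ← 39.93 +7.35 = 47.28 m/s
throttle_to(9294): rpm ← 9294
final state: V = 47.28 m/s, rpm = 9294 → n = rpm/60 = 154.900000 rev/s
target J* = 1.0028; solve J* = V/(n·D) for n: n = V/(J*·D) = 47.28/(1.0028 × 3.781) = 12.469713 rev/s
rpm = 60·n = 748.182792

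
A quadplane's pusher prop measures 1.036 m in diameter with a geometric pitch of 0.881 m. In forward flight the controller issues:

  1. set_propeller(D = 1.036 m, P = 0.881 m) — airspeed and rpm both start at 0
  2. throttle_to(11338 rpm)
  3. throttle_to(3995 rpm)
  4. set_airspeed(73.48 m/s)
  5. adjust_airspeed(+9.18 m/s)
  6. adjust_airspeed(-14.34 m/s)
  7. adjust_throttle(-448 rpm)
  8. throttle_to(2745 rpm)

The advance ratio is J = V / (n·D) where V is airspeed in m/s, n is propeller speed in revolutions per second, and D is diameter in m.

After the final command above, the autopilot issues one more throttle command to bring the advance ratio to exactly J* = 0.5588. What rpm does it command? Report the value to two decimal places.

set_propeller: D = 1.036 m, P = 0.881 m (p = P/D = 0.850386); state ← (V=0, rpm=0)
throttle_to(11338): rpm ← 11338
throttle_to(3995): rpm ← 3995
set_airspeed(73.48): V ← 73.48 m/s
adjust_airspeed(+9.18): V ← 73.48 +9.18 = 82.66 m/s
adjust_airspeed(-14.34): V ← 82.66 -14.34 = 68.32 m/s
adjust_throttle(-448): rpm ← 3995 -448 = 3547
throttle_to(2745): rpm ← 2745
final state: V = 68.32 m/s, rpm = 2745 → n = rpm/60 = 45.750000 rev/s
target J* = 0.5588; solve J* = V/(n·D) for n: n = V/(J*·D) = 68.32/(0.5588 × 1.036) = 118.013504 rev/s
rpm = 60·n = 7080.810230

rpm = 7080.81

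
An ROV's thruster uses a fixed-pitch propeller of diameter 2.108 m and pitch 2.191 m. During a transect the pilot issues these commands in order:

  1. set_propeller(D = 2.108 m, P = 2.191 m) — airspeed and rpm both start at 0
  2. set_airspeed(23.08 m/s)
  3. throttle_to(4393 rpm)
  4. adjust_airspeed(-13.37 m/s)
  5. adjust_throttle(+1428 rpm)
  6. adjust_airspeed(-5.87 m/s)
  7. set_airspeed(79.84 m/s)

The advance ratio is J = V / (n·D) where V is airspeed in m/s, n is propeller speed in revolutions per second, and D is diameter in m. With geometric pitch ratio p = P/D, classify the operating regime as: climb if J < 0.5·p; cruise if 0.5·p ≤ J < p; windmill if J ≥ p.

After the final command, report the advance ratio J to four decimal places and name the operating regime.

set_propeller: D = 2.108 m, P = 2.191 m (p = P/D = 1.039374); state ← (V=0, rpm=0)
set_airspeed(23.08): V ← 23.08 m/s
throttle_to(4393): rpm ← 4393
adjust_airspeed(-13.37): V ← 23.08 -13.37 = 9.71 m/s
adjust_throttle(+1428): rpm ← 4393 +1428 = 5821
adjust_airspeed(-5.87): V ← 9.71 -5.87 = 3.84 m/s
set_airspeed(79.84): V ← 79.84 m/s
final state: V = 79.84 m/s, rpm = 5821 → n = rpm/60 = 97.016667 rev/s
J = V / (n·D) = 79.84 / (97.016667 × 2.108) = 0.390394
regime bands: climb J<0.5197 | cruise [0.5197, 1.0394) | windmill J≥1.0394
J = 0.3904 → climb

J = 0.3904, regime = climb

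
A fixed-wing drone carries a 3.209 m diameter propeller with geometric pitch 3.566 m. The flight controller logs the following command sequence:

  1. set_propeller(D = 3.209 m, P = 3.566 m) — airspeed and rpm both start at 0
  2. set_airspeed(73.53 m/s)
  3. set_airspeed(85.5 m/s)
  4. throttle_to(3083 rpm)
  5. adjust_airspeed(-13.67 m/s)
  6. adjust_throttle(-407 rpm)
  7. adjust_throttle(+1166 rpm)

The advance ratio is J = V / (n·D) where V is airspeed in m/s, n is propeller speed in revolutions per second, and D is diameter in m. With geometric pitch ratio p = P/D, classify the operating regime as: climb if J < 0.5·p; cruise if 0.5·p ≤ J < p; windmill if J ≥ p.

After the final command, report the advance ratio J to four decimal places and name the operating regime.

J = 0.3496, regime = climb

set_propeller: D = 3.209 m, P = 3.566 m (p = P/D = 1.111250); state ← (V=0, rpm=0)
set_airspeed(73.53): V ← 73.53 m/s
set_airspeed(85.5): V ← 85.5 m/s
throttle_to(3083): rpm ← 3083
adjust_airspeed(-13.67): V ← 85.5 -13.67 = 71.83 m/s
adjust_throttle(-407): rpm ← 3083 -407 = 2676
adjust_throttle(+1166): rpm ← 2676 +1166 = 3842
final state: V = 71.83 m/s, rpm = 3842 → n = rpm/60 = 64.033333 rev/s
J = V / (n·D) = 71.83 / (64.033333 × 3.209) = 0.349567
regime bands: climb J<0.5556 | cruise [0.5556, 1.1112) | windmill J≥1.1112
J = 0.3496 → climb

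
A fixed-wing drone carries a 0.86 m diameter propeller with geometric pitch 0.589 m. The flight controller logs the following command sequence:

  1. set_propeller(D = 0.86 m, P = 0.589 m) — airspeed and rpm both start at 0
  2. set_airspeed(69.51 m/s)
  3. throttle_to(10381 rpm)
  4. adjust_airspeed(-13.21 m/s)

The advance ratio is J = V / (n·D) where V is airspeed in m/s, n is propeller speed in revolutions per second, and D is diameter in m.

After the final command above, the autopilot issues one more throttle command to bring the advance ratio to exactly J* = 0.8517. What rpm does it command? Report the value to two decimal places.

set_propeller: D = 0.86 m, P = 0.589 m (p = P/D = 0.684884); state ← (V=0, rpm=0)
set_airspeed(69.51): V ← 69.51 m/s
throttle_to(10381): rpm ← 10381
adjust_airspeed(-13.21): V ← 69.51 -13.21 = 56.3 m/s
final state: V = 56.3 m/s, rpm = 10381 → n = rpm/60 = 173.016667 rev/s
target J* = 0.8517; solve J* = V/(n·D) for n: n = V/(J*·D) = 56.3/(0.8517 × 0.86) = 76.864056 rev/s
rpm = 60·n = 4611.843345

rpm = 4611.84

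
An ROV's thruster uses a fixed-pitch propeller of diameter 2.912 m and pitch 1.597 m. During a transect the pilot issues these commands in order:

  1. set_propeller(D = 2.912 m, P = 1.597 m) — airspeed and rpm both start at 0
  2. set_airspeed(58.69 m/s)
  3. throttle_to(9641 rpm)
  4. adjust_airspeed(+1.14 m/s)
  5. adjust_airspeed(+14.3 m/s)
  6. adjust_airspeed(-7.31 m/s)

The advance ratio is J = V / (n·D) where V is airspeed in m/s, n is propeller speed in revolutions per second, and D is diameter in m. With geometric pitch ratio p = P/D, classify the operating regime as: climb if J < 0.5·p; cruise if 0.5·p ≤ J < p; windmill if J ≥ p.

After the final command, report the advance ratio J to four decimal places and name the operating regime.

J = 0.1428, regime = climb

set_propeller: D = 2.912 m, P = 1.597 m (p = P/D = 0.548420); state ← (V=0, rpm=0)
set_airspeed(58.69): V ← 58.69 m/s
throttle_to(9641): rpm ← 9641
adjust_airspeed(+1.14): V ← 58.69 +1.14 = 59.83 m/s
adjust_airspeed(+14.3): V ← 59.83 +14.3 = 74.13 m/s
adjust_airspeed(-7.31): V ← 74.13 -7.31 = 66.82 m/s
final state: V = 66.82 m/s, rpm = 9641 → n = rpm/60 = 160.683333 rev/s
J = V / (n·D) = 66.82 / (160.683333 × 2.912) = 0.142805
regime bands: climb J<0.2742 | cruise [0.2742, 0.5484) | windmill J≥0.5484
J = 0.1428 → climb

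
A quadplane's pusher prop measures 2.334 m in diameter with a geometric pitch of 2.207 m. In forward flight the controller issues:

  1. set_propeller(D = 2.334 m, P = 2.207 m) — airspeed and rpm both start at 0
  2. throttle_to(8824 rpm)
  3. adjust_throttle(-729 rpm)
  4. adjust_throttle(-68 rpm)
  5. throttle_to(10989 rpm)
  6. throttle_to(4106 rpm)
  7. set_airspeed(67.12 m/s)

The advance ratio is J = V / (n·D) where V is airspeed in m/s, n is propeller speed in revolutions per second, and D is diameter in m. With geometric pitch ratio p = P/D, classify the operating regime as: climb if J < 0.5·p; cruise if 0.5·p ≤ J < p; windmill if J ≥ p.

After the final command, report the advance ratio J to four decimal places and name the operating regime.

set_propeller: D = 2.334 m, P = 2.207 m (p = P/D = 0.945587); state ← (V=0, rpm=0)
throttle_to(8824): rpm ← 8824
adjust_throttle(-729): rpm ← 8824 -729 = 8095
adjust_throttle(-68): rpm ← 8095 -68 = 8027
throttle_to(10989): rpm ← 10989
throttle_to(4106): rpm ← 4106
set_airspeed(67.12): V ← 67.12 m/s
final state: V = 67.12 m/s, rpm = 4106 → n = rpm/60 = 68.433333 rev/s
J = V / (n·D) = 67.12 / (68.433333 × 2.334) = 0.420226
regime bands: climb J<0.4728 | cruise [0.4728, 0.9456) | windmill J≥0.9456
J = 0.4202 → climb

J = 0.4202, regime = climb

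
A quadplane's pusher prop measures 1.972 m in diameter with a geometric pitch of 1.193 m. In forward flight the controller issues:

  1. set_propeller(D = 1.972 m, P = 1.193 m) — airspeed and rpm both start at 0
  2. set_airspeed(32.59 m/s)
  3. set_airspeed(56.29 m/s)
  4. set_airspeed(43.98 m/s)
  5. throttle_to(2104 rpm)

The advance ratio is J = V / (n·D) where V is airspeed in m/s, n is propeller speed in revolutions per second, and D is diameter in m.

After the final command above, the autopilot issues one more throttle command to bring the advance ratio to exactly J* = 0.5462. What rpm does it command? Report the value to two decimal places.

set_propeller: D = 1.972 m, P = 1.193 m (p = P/D = 0.604970); state ← (V=0, rpm=0)
set_airspeed(32.59): V ← 32.59 m/s
set_airspeed(56.29): V ← 56.29 m/s
set_airspeed(43.98): V ← 43.98 m/s
throttle_to(2104): rpm ← 2104
final state: V = 43.98 m/s, rpm = 2104 → n = rpm/60 = 35.066667 rev/s
target J* = 0.5462; solve J* = V/(n·D) for n: n = V/(J*·D) = 43.98/(0.5462 × 1.972) = 40.831621 rev/s
rpm = 60·n = 2449.897243

rpm = 2449.90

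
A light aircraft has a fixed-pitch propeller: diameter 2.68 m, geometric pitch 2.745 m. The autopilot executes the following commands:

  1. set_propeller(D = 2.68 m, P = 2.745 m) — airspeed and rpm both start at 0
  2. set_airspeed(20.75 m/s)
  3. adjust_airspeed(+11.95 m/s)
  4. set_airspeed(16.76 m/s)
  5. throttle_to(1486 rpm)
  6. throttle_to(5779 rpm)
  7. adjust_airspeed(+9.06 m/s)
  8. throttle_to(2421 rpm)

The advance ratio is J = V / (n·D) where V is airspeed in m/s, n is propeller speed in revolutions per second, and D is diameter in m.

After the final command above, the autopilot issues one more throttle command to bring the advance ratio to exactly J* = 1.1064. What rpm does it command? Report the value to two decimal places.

rpm = 522.47

set_propeller: D = 2.68 m, P = 2.745 m (p = P/D = 1.024254); state ← (V=0, rpm=0)
set_airspeed(20.75): V ← 20.75 m/s
adjust_airspeed(+11.95): V ← 20.75 +11.95 = 32.7 m/s
set_airspeed(16.76): V ← 16.76 m/s
throttle_to(1486): rpm ← 1486
throttle_to(5779): rpm ← 5779
adjust_airspeed(+9.06): V ← 16.76 +9.06 = 25.82 m/s
throttle_to(2421): rpm ← 2421
final state: V = 25.82 m/s, rpm = 2421 → n = rpm/60 = 40.350000 rev/s
target J* = 1.1064; solve J* = V/(n·D) for n: n = V/(J*·D) = 25.82/(1.1064 × 2.68) = 8.707817 rev/s
rpm = 60·n = 522.469000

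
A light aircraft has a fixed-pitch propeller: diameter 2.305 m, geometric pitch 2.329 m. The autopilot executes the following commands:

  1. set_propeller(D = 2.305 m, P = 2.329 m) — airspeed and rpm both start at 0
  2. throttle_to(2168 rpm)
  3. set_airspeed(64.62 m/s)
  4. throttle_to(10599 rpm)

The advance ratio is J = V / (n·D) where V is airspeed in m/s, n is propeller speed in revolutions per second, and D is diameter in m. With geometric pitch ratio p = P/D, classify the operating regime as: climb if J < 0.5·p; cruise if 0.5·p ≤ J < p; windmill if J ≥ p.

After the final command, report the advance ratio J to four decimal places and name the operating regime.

set_propeller: D = 2.305 m, P = 2.329 m (p = P/D = 1.010412); state ← (V=0, rpm=0)
throttle_to(2168): rpm ← 2168
set_airspeed(64.62): V ← 64.62 m/s
throttle_to(10599): rpm ← 10599
final state: V = 64.62 m/s, rpm = 10599 → n = rpm/60 = 176.650000 rev/s
J = V / (n·D) = 64.62 / (176.650000 × 2.305) = 0.158702
regime bands: climb J<0.5052 | cruise [0.5052, 1.0104) | windmill J≥1.0104
J = 0.1587 → climb

J = 0.1587, regime = climb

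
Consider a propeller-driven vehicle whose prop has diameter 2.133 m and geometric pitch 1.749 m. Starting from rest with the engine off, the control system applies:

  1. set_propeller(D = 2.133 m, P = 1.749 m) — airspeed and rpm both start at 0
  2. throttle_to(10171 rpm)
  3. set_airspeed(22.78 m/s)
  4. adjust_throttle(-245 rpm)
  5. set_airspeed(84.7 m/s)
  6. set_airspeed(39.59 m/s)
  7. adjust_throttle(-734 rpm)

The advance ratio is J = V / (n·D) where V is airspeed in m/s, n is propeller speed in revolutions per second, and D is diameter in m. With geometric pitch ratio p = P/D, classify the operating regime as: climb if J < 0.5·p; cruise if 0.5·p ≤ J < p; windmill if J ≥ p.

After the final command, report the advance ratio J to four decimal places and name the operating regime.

J = 0.1212, regime = climb

set_propeller: D = 2.133 m, P = 1.749 m (p = P/D = 0.819972); state ← (V=0, rpm=0)
throttle_to(10171): rpm ← 10171
set_airspeed(22.78): V ← 22.78 m/s
adjust_throttle(-245): rpm ← 10171 -245 = 9926
set_airspeed(84.7): V ← 84.7 m/s
set_airspeed(39.59): V ← 39.59 m/s
adjust_throttle(-734): rpm ← 9926 -734 = 9192
final state: V = 39.59 m/s, rpm = 9192 → n = rpm/60 = 153.200000 rev/s
J = V / (n·D) = 39.59 / (153.200000 × 2.133) = 0.121153
regime bands: climb J<0.4100 | cruise [0.4100, 0.8200) | windmill J≥0.8200
J = 0.1212 → climb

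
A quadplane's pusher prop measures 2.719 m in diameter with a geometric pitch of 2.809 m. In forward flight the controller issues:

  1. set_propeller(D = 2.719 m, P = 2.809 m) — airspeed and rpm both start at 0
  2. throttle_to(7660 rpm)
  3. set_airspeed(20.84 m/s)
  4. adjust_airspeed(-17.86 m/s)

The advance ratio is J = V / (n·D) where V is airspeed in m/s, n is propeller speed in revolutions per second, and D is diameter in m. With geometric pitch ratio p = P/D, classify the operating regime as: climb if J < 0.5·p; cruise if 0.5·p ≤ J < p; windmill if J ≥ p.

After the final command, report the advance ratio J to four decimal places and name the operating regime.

set_propeller: D = 2.719 m, P = 2.809 m (p = P/D = 1.033100); state ← (V=0, rpm=0)
throttle_to(7660): rpm ← 7660
set_airspeed(20.84): V ← 20.84 m/s
adjust_airspeed(-17.86): V ← 20.84 -17.86 = 2.98 m/s
final state: V = 2.98 m/s, rpm = 7660 → n = rpm/60 = 127.666667 rev/s
J = V / (n·D) = 2.98 / (127.666667 × 2.719) = 0.008585
regime bands: climb J<0.5166 | cruise [0.5166, 1.0331) | windmill J≥1.0331
J = 0.0086 → climb

J = 0.0086, regime = climb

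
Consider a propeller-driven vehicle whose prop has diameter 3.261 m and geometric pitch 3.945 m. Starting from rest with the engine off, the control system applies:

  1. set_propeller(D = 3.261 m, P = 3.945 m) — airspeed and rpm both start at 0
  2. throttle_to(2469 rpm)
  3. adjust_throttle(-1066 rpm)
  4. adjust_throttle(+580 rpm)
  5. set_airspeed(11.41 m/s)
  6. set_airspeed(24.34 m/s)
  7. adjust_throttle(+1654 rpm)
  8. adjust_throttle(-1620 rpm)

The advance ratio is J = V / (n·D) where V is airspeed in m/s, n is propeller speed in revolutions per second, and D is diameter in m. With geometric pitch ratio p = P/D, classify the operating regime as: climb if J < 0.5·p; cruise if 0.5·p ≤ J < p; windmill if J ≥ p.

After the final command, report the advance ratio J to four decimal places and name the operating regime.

J = 0.2220, regime = climb

set_propeller: D = 3.261 m, P = 3.945 m (p = P/D = 1.209752); state ← (V=0, rpm=0)
throttle_to(2469): rpm ← 2469
adjust_throttle(-1066): rpm ← 2469 -1066 = 1403
adjust_throttle(+580): rpm ← 1403 +580 = 1983
set_airspeed(11.41): V ← 11.41 m/s
set_airspeed(24.34): V ← 24.34 m/s
adjust_throttle(+1654): rpm ← 1983 +1654 = 3637
adjust_throttle(-1620): rpm ← 3637 -1620 = 2017
final state: V = 24.34 m/s, rpm = 2017 → n = rpm/60 = 33.616667 rev/s
J = V / (n·D) = 24.34 / (33.616667 × 3.261) = 0.222032
regime bands: climb J<0.6049 | cruise [0.6049, 1.2098) | windmill J≥1.2098
J = 0.2220 → climb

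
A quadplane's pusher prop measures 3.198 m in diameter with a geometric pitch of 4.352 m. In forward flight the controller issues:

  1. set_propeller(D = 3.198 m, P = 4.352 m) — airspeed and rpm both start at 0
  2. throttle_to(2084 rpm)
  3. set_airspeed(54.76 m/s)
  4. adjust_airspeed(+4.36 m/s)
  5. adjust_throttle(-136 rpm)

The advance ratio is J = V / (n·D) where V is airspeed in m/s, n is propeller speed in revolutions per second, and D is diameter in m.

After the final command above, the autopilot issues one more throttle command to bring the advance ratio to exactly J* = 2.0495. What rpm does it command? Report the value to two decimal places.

rpm = 541.20

set_propeller: D = 3.198 m, P = 4.352 m (p = P/D = 1.360851); state ← (V=0, rpm=0)
throttle_to(2084): rpm ← 2084
set_airspeed(54.76): V ← 54.76 m/s
adjust_airspeed(+4.36): V ← 54.76 +4.36 = 59.12 m/s
adjust_throttle(-136): rpm ← 2084 -136 = 1948
final state: V = 59.12 m/s, rpm = 1948 → n = rpm/60 = 32.466667 rev/s
target J* = 2.0495; solve J* = V/(n·D) for n: n = V/(J*·D) = 59.12/(2.0495 × 3.198) = 9.020031 rev/s
rpm = 60·n = 541.201876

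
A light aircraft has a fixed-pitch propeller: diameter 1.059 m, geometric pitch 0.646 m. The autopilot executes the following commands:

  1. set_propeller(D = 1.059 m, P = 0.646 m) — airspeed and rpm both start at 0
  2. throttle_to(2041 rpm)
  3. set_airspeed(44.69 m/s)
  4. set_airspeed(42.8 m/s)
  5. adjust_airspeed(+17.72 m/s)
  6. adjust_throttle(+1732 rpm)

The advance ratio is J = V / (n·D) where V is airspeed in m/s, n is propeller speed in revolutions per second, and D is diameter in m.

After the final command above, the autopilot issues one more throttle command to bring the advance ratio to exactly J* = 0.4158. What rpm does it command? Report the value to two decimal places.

set_propeller: D = 1.059 m, P = 0.646 m (p = P/D = 0.610009); state ← (V=0, rpm=0)
throttle_to(2041): rpm ← 2041
set_airspeed(44.69): V ← 44.69 m/s
set_airspeed(42.8): V ← 42.8 m/s
adjust_airspeed(+17.72): V ← 42.8 +17.72 = 60.52 m/s
adjust_throttle(+1732): rpm ← 2041 +1732 = 3773
final state: V = 60.52 m/s, rpm = 3773 → n = rpm/60 = 62.883333 rev/s
target J* = 0.4158; solve J* = V/(n·D) for n: n = V/(J*·D) = 60.52/(0.4158 × 1.059) = 137.441686 rev/s
rpm = 60·n = 8246.501164

rpm = 8246.50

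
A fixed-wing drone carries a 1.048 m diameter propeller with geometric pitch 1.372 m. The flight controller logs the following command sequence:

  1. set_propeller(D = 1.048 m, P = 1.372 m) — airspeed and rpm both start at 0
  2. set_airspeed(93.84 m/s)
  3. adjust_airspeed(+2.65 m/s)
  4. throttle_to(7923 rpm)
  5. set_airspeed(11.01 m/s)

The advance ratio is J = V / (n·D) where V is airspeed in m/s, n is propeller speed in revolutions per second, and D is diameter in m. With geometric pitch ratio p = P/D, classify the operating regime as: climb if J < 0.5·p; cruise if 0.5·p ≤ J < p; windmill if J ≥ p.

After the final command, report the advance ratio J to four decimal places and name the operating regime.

set_propeller: D = 1.048 m, P = 1.372 m (p = P/D = 1.309160); state ← (V=0, rpm=0)
set_airspeed(93.84): V ← 93.84 m/s
adjust_airspeed(+2.65): V ← 93.84 +2.65 = 96.49 m/s
throttle_to(7923): rpm ← 7923
set_airspeed(11.01): V ← 11.01 m/s
final state: V = 11.01 m/s, rpm = 7923 → n = rpm/60 = 132.050000 rev/s
J = V / (n·D) = 11.01 / (132.050000 × 1.048) = 0.079559
regime bands: climb J<0.6546 | cruise [0.6546, 1.3092) | windmill J≥1.3092
J = 0.0796 → climb

J = 0.0796, regime = climb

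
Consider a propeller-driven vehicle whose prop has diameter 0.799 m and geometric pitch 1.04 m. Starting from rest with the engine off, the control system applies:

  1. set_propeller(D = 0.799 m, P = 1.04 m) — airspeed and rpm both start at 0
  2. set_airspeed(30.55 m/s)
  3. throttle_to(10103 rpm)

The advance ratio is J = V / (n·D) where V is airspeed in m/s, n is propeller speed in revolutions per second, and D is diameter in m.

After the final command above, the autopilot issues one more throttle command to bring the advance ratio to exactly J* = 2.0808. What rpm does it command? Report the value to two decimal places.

set_propeller: D = 0.799 m, P = 1.04 m (p = P/D = 1.301627); state ← (V=0, rpm=0)
set_airspeed(30.55): V ← 30.55 m/s
throttle_to(10103): rpm ← 10103
final state: V = 30.55 m/s, rpm = 10103 → n = rpm/60 = 168.383333 rev/s
target J* = 2.0808; solve J* = V/(n·D) for n: n = V/(J*·D) = 30.55/(2.0808 × 0.799) = 18.375286 rev/s
rpm = 60·n = 1102.517131

rpm = 1102.52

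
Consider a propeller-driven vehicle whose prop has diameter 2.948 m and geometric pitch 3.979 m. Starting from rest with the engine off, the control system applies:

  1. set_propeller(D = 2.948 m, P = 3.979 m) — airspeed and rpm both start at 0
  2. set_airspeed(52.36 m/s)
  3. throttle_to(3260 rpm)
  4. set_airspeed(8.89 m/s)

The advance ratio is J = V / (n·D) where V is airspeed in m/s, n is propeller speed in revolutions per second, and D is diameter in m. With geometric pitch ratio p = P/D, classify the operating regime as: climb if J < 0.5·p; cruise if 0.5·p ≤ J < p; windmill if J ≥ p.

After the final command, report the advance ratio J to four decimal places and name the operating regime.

J = 0.0555, regime = climb

set_propeller: D = 2.948 m, P = 3.979 m (p = P/D = 1.349729); state ← (V=0, rpm=0)
set_airspeed(52.36): V ← 52.36 m/s
throttle_to(3260): rpm ← 3260
set_airspeed(8.89): V ← 8.89 m/s
final state: V = 8.89 m/s, rpm = 3260 → n = rpm/60 = 54.333333 rev/s
J = V / (n·D) = 8.89 / (54.333333 × 2.948) = 0.055502
regime bands: climb J<0.6749 | cruise [0.6749, 1.3497) | windmill J≥1.3497
J = 0.0555 → climb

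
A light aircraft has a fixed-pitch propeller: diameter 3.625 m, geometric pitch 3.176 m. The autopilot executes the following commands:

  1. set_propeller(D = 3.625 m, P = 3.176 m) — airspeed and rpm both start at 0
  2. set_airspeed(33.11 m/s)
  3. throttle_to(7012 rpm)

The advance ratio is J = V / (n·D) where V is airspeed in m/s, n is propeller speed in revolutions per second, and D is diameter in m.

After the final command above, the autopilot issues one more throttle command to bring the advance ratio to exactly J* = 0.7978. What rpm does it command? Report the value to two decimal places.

rpm = 686.92

set_propeller: D = 3.625 m, P = 3.176 m (p = P/D = 0.876138); state ← (V=0, rpm=0)
set_airspeed(33.11): V ← 33.11 m/s
throttle_to(7012): rpm ← 7012
final state: V = 33.11 m/s, rpm = 7012 → n = rpm/60 = 116.866667 rev/s
target J* = 0.7978; solve J* = V/(n·D) for n: n = V/(J*·D) = 33.11/(0.7978 × 3.625) = 11.448725 rev/s
rpm = 60·n = 686.923522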